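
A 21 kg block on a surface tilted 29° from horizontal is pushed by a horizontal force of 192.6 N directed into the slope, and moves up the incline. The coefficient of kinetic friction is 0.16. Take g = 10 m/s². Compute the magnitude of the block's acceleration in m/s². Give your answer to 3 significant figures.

1.06 m/s²

The horizontal push has components F cos 29° = 192.6 × 0.8746 = 168.448 N up the incline and F sin 29° = 192.6 × 0.4848 = 93.372 N pressing into the surface.
The normal force is therefore N = mg cos 29° + F sin 29° = 183.666 + 93.372 = 277.038 N, and kinetic friction down the slope is μN = 0.16 × 277.038 = 44.326 N.
Along the incline: F cos 29° − mg sin 29° − μN = ma, so 168.448 − 101.808 − 44.326 = 21 a, giving a = 1.0626 m/s².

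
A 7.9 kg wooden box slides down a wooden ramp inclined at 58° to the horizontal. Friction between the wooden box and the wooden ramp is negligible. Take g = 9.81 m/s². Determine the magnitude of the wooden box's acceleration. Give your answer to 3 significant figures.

8.32 m/s²

Resolving the weight along the incline: the component pulling the wooden box down the slope is mg sin 58° = 7.9 × 9.81 × 0.8480 = 65.719 N, and the normal force is N = mg cos 58° = 7.9 × 9.81 × 0.5299 = 41.067 N.
With no friction the net force along the incline is 65.719 N, so a = g sin 58° = 65.719 / 7.9 = 8.3189 m/s².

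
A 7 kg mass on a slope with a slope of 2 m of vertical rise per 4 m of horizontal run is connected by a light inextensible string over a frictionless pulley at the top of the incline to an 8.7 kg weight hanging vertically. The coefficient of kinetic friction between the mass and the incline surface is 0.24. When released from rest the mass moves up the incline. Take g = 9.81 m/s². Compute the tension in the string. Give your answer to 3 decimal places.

For the mass on the incline: the weight component along the slope is m₁g sin 26.57° = 7 × 9.81 × 0.4472 = 30.709 N and the normal force is N = m₁g cos 26.57° = 61.420 N.
Kinetic friction opposes the mass's motion up the incline: f = μN = 0.24 × 61.420 = 14.741 N acting down the slope.
Newton's second law for the mass (up-slope positive): T − 30.709 − 14.741 = 7 a. For the hanging weight (downward positive): 8.7 × 9.81 − T = 8.7 a.
Adding the two equations eliminates T: 39.897 = 15.7 a, so a = 2.5412 m/s².
Then from the hanging weight's equation, T = 8.7 × (9.81 − 2.5412) = 63.239 N.

63.239 N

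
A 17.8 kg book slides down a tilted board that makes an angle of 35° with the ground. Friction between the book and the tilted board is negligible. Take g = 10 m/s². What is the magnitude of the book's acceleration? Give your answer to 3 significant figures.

Resolving the weight along the incline: the component pulling the book down the slope is mg sin 35° = 17.8 × 10 × 0.5736 = 102.101 N, and the normal force is N = mg cos 35° = 17.8 × 10 × 0.8192 = 145.818 N.
With no friction the net force along the incline is 102.101 N, so a = g sin 35° = 102.101 / 17.8 = 5.7360 m/s².

5.74 m/s²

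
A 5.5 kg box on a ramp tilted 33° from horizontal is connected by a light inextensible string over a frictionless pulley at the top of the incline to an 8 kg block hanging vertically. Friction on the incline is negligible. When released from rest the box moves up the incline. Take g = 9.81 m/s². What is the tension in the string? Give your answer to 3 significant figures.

For the box on the incline: the weight component along the slope is m₁g sin 33° = 5.5 × 9.81 × 0.5446 = 29.384 N and the normal force is N = m₁g cos 33° = 45.250 N.
Newton's second law for the box (up-slope positive): T − 29.384 = 5.5 a. For the hanging block (downward positive): 8 × 9.81 − T = 8 a.
Adding the two equations eliminates T: 49.096 = 13.5 a, so a = 3.6367 m/s².
Then from the hanging block's equation, T = 8 × (9.81 − 3.6367) = 49.386 N.

49.4 N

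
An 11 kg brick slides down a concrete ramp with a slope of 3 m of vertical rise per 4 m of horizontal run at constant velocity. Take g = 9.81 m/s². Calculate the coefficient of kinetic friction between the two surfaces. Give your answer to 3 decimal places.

At constant velocity the net force along the incline is zero: mg sin 36.87° = μ mg cos 36.87°.
So μ = tan 36.87° = 0.6000 / 0.8000 = 0.7500.

0.750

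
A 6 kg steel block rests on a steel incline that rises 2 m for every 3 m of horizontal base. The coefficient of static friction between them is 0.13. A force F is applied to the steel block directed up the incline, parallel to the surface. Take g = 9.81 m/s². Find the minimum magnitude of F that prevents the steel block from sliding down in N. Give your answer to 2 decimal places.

26.28 N

The normal force is N = mg cos 33.69° = 48.974 N. With F at its minimum the steel block is on the verge of sliding down, so static friction is at its maximum μ_s N = 0.13 × 48.974 = 6.367 N and acts up the slope.
Equilibrium along the incline: F + μ_s N = mg sin 33.69°, so F = 32.650 − 6.367 = 26.283 N.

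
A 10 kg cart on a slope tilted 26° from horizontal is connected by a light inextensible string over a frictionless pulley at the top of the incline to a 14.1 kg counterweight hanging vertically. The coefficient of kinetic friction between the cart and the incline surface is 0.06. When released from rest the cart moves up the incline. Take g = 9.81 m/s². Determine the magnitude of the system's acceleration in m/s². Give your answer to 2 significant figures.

For the cart on the incline: the weight component along the slope is m₁g sin 26° = 10 × 9.81 × 0.4384 = 43.007 N and the normal force is N = m₁g cos 26° = 88.172 N.
Kinetic friction opposes the cart's motion up the incline: f = μN = 0.06 × 88.172 = 5.290 N acting down the slope.
Newton's second law for the cart (up-slope positive): T − 43.007 − 5.290 = 10 a. For the hanging counterweight (downward positive): 14.1 × 9.81 − T = 14.1 a.
Adding the two equations eliminates T: 90.024 = 24.1 a, so a = 3.7354 m/s².

3.7 m/s²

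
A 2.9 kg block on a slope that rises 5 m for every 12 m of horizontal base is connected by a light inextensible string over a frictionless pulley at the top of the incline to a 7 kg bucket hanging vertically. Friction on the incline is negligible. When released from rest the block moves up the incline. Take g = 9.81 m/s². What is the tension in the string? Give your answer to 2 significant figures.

28 N

For the block on the incline: the weight component along the slope is m₁g sin 22.62° = 2.9 × 9.81 × 0.3846 = 10.941 N and the normal force is N = m₁g cos 22.62° = 26.261 N.
Newton's second law for the block (up-slope positive): T − 10.941 = 2.9 a. For the hanging bucket (downward positive): 7 × 9.81 − T = 7 a.
Adding the two equations eliminates T: 57.729 = 9.9 a, so a = 5.8312 m/s².
Then from the hanging bucket's equation, T = 7 × (9.81 − 5.8312) = 27.852 N.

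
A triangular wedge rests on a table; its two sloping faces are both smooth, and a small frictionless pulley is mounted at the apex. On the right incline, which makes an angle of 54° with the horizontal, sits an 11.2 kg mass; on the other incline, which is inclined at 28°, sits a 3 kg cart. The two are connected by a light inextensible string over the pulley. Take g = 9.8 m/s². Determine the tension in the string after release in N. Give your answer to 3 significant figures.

Resolve each weight along its own incline: the 11.2 kg mass has component 11.2 × 9.8 × sin 54° = 88.798 N down its slope, and the 3 kg mass has 3 × 9.8 × sin 28° = 13.802 N down its slope.
The 11.2 kg side's 88.798 N exceeds the other side's 13.802 N, so that mass slides down and the 3 kg mass slides up. Taking that direction as positive, Newton's second law for the whole system gives 88.798 − 13.802 = (11.2 + 3) a, so a = 74.996 / 14.2 = 5.2814 m/s².
For the 3 kg mass (up-slope positive): T − 13.802 = 3 × 5.2814, so T = 29.646 N.

29.6 N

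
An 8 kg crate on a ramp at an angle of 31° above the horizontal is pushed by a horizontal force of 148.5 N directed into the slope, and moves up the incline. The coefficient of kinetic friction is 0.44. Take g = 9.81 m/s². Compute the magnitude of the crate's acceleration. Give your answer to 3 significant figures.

2.95 m/s²

The horizontal push has components F cos 31° = 148.5 × 0.8572 = 127.294 N up the incline and F sin 31° = 148.5 × 0.5150 = 76.478 N pressing into the surface.
The normal force is therefore N = mg cos 31° + F sin 31° = 67.273 + 76.478 = 143.751 N, and kinetic friction down the slope is μN = 0.44 × 143.751 = 63.250 N.
Along the incline: F cos 31° − mg sin 31° − μN = ma, so 127.294 − 40.417 − 63.250 = 8 a, giving a = 2.9534 m/s².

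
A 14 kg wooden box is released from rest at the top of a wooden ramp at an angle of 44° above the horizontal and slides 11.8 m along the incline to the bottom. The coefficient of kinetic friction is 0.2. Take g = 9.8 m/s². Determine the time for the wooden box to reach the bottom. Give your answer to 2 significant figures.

2.1 s

The weight component along the incline is mg sin 44° = 95.307 N and the normal force is N = mg cos 44° = 98.693 N.
Friction up the slope is f = μN = 0.2 × 98.693 = 19.739 N, so the net downslope force is 95.307 − 19.739 = 75.568 N and a = 75.568 / 14 = 5.3977 m/s².
Starting from rest, L = ½at², so t = √(2L/a) = √(2 × 11.8 / 5.3977) = 2.0910 s.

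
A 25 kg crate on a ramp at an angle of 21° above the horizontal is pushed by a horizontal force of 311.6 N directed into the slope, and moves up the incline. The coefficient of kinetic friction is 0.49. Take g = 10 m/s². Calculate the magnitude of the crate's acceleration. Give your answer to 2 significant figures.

1.3 m/s²

The horizontal push has components F cos 21° = 311.6 × 0.9336 = 290.910 N up the incline and F sin 21° = 311.6 × 0.3584 = 111.677 N pressing into the surface.
The normal force is therefore N = mg cos 21° + F sin 21° = 233.400 + 111.677 = 345.077 N, and kinetic friction down the slope is μN = 0.49 × 345.077 = 169.088 N.
Along the incline: F cos 21° − mg sin 21° − μN = ma, so 290.910 − 89.600 − 169.088 = 25 a, giving a = 1.2889 m/s².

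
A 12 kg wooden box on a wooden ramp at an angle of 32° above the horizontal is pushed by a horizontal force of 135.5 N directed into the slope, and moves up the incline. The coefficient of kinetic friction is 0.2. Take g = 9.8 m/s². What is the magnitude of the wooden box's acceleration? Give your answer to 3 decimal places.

1.524 m/s²

The horizontal push has components F cos 32° = 135.5 × 0.8480 = 114.904 N up the incline and F sin 32° = 135.5 × 0.5299 = 71.801 N pressing into the surface.
The normal force is therefore N = mg cos 32° + F sin 32° = 99.725 + 71.801 = 171.526 N, and kinetic friction down the slope is μN = 0.2 × 171.526 = 34.305 N.
Along the incline: F cos 32° − mg sin 32° − μN = ma, so 114.904 − 62.316 − 34.305 = 12 a, giving a = 1.5236 m/s².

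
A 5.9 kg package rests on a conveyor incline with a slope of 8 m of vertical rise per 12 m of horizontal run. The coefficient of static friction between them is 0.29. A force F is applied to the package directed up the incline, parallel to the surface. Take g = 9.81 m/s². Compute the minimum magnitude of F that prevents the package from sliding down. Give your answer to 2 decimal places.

The normal force is N = mg cos 33.69° = 48.158 N. With F at its minimum the package is on the verge of sliding down, so static friction is at its maximum μ_s N = 0.29 × 48.158 = 13.966 N and acts up the slope.
Equilibrium along the incline: F + μ_s N = mg sin 33.69°, so F = 32.105 − 13.966 = 18.139 N.

18.14 N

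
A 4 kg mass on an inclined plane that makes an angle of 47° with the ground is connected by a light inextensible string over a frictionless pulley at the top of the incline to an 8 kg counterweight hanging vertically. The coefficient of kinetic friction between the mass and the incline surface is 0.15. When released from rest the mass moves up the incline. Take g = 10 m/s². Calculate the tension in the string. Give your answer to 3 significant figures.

48.9 N

For the mass on the incline: the weight component along the slope is m₁g sin 47° = 4 × 10 × 0.7314 = 29.256 N and the normal force is N = m₁g cos 47° = 27.280 N.
Kinetic friction opposes the mass's motion up the incline: f = μN = 0.15 × 27.280 = 4.092 N acting down the slope.
Newton's second law for the mass (up-slope positive): T − 29.256 − 4.092 = 4 a. For the hanging counterweight (downward positive): 8 × 10 − T = 8 a.
Adding the two equations eliminates T: 46.652 = 12 a, so a = 3.8877 m/s².
Then from the hanging counterweight's equation, T = 8 × (10 − 3.8877) = 48.898 N.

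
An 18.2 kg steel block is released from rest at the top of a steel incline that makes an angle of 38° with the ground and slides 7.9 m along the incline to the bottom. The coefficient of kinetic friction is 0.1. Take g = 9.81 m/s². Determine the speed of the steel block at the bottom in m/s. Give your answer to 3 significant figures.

9.12 m/s

The weight component along the incline is mg sin 38° = 109.921 N and the normal force is N = mg cos 38° = 140.693 N.
Friction up the slope is f = μN = 0.1 × 140.693 = 14.069 N, so the net downslope force is 109.921 − 14.069 = 95.852 N and a = 95.852 / 18.2 = 5.2666 m/s².
Starting from rest over a distance of 7.9 m, v² = 2aL = 2 × 5.2666 × 7.9 = 83.2123, so v = 9.1221 m/s.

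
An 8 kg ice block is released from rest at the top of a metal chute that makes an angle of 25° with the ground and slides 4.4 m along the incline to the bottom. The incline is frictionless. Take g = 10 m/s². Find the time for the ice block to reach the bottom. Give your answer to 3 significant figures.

1.44 s

The weight component along the incline is mg sin 25° = 33.809 N and the normal force is N = mg cos 25° = 72.505 N.
With no friction, a = g sin 25° = 4.2262 m/s².
Starting from rest, L = ½at², so t = √(2L/a) = √(2 × 4.4 / 4.2262) = 1.4430 s.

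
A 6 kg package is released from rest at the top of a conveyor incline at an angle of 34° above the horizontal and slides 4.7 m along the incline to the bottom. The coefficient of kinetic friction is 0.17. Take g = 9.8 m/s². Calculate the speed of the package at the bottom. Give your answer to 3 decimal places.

6.207 m/s

The weight component along the incline is mg sin 34° = 32.881 N and the normal force is N = mg cos 34° = 48.747 N.
Friction up the slope is f = μN = 0.17 × 48.747 = 8.287 N, so the net downslope force is 32.881 − 8.287 = 24.594 N and a = 24.594 / 6 = 4.0990 m/s².
Starting from rest over a distance of 4.7 m, v² = 2aL = 2 × 4.0990 × 4.7 = 38.5306, so v = 6.2073 m/s.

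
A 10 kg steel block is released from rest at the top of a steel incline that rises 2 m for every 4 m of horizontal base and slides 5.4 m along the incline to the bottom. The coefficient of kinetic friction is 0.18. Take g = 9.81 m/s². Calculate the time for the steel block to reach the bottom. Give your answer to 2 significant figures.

The weight component along the incline is mg sin 26.57° = 43.872 N and the normal force is N = mg cos 26.57° = 87.743 N.
Friction up the slope is f = μN = 0.18 × 87.743 = 15.794 N, so the net downslope force is 43.872 − 15.794 = 28.078 N and a = 28.078 / 10 = 2.8078 m/s².
Starting from rest, L = ½at², so t = √(2L/a) = √(2 × 5.4 / 2.8078) = 1.9612 s.

2.0 s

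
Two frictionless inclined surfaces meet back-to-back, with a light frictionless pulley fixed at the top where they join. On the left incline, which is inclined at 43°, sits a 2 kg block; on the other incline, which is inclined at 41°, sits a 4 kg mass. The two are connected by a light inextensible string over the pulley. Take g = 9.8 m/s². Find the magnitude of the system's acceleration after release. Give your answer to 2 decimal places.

Resolve each weight along its own incline: the 2 kg mass has component 2 × 9.8 × sin 43° = 13.367 N down its slope, and the 4 kg mass has 4 × 9.8 × sin 41° = 25.718 N down its slope.
The 4 kg side's 25.718 N exceeds the other side's 13.367 N, so that mass slides down and the 2 kg mass slides up. Taking that direction as positive, Newton's second law for the whole system gives 25.718 − 13.367 = (2 + 4) a, so a = 12.351 / 6 = 2.0585 m/s².

2.06 m/s²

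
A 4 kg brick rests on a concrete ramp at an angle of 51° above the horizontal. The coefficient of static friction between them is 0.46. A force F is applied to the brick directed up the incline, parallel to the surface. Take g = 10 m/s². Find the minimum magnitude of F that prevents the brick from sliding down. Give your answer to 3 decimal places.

The normal force is N = mg cos 51° = 25.173 N. With F at its minimum the brick is on the verge of sliding down, so static friction is at its maximum μ_s N = 0.46 × 25.173 = 11.580 N and acts up the slope.
Equilibrium along the incline: F + μ_s N = mg sin 51°, so F = 31.086 − 11.580 = 19.506 N.

19.506 N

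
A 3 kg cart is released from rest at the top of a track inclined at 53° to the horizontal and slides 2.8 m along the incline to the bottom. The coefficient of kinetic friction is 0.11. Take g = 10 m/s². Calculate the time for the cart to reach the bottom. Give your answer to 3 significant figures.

0.874 s

The weight component along the incline is mg sin 53° = 23.959 N and the normal force is N = mg cos 53° = 18.054 N.
Friction up the slope is f = μN = 0.11 × 18.054 = 1.986 N, so the net downslope force is 23.959 − 1.986 = 21.973 N and a = 21.973 / 3 = 7.3243 m/s².
Starting from rest, L = ½at², so t = √(2L/a) = √(2 × 2.8 / 7.3243) = 0.8744 s.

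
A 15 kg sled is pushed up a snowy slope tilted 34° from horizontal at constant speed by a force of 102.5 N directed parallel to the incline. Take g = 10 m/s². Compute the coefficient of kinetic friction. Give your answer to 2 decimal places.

At constant speed ΣF = 0 along the incline. The applied 102.5 N acts up the slope; the weight component mg sin 34° = 83.879 N and kinetic friction μN both act down the slope.
So 102.5 = 83.879 + μ × 124.356, giving μ = (102.5 − 83.879) / 124.356 = 0.1497.

0.15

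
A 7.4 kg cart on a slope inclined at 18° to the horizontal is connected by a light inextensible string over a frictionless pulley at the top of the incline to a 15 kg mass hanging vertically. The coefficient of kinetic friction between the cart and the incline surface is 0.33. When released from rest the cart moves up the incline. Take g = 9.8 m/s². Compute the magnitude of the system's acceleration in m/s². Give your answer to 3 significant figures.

For the cart on the incline: the weight component along the slope is m₁g sin 18° = 7.4 × 9.8 × 0.3090 = 22.409 N and the normal force is N = m₁g cos 18° = 68.971 N.
Kinetic friction opposes the cart's motion up the incline: f = μN = 0.33 × 68.971 = 22.760 N acting down the slope.
Newton's second law for the cart (up-slope positive): T − 22.409 − 22.760 = 7.4 a. For the hanging mass (downward positive): 15 × 9.8 − T = 15 a.
Adding the two equations eliminates T: 101.831 = 22.4 a, so a = 4.5460 m/s².

4.55 m/s²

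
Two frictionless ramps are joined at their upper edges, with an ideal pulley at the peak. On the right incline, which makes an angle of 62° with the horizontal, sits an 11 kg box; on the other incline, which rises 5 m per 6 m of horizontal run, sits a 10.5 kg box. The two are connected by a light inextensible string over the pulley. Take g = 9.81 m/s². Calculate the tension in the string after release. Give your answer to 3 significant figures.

Resolve each weight along its own incline: the 11 kg mass has component 11 × 9.81 × sin 62° = 95.279 N down its slope, and the 10.5 kg mass has 10.5 × 9.81 × sin 39.81° = 65.942 N down its slope.
The 11 kg side's 95.279 N exceeds the other side's 65.942 N, so that mass slides down and the 10.5 kg mass slides up. Taking that direction as positive, Newton's second law for the whole system gives 95.279 − 65.942 = (11 + 10.5) a, so a = 29.337 / 21.5 = 1.3645 m/s².
For the 10.5 kg mass (up-slope positive): T − 65.942 = 10.5 × 1.3645, so T = 80.269 N.

80.3 N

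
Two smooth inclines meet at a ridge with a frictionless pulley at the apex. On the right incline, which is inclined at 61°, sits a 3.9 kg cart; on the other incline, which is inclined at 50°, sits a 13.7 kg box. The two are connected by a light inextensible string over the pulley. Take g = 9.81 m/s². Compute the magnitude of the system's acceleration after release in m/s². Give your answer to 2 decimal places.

3.95 m/s²

Resolve each weight along its own incline: the 3.9 kg mass has component 3.9 × 9.81 × sin 61° = 33.462 N down its slope, and the 13.7 kg mass has 13.7 × 9.81 × sin 50° = 102.954 N down its slope.
The 13.7 kg side's 102.954 N exceeds the other side's 33.462 N, so that mass slides down and the 3.9 kg mass slides up. Taking that direction as positive, Newton's second law for the whole system gives 102.954 − 33.462 = (3.9 + 13.7) a, so a = 69.492 / 17.6 = 3.9484 m/s².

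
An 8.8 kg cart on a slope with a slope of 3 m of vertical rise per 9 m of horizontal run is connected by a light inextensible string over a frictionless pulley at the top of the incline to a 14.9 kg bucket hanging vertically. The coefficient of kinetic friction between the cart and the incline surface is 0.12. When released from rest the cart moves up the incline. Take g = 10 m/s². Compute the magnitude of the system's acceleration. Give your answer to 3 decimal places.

For the cart on the incline: the weight component along the slope is m₁g sin 18.43° = 8.8 × 10 × 0.3162 = 27.826 N and the normal force is N = m₁g cos 18.43° = 83.484 N.
Kinetic friction opposes the cart's motion up the incline: f = μN = 0.12 × 83.484 = 10.018 N acting down the slope.
Newton's second law for the cart (up-slope positive): T − 27.826 − 10.018 = 8.8 a. For the hanging bucket (downward positive): 14.9 × 10 − T = 14.9 a.
Adding the two equations eliminates T: 111.156 = 23.7 a, so a = 4.6901 m/s².

4.690 m/s²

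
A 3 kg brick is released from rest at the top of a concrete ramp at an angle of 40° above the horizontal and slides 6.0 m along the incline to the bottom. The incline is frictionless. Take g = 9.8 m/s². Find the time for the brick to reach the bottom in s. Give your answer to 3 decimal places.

The weight component along the incline is mg sin 40° = 18.898 N and the normal force is N = mg cos 40° = 22.522 N.
With no friction, a = g sin 40° = 6.2993 m/s².
Starting from rest, L = ½at², so t = √(2L/a) = √(2 × 6.0 / 6.2993) = 1.3802 s.

1.380 s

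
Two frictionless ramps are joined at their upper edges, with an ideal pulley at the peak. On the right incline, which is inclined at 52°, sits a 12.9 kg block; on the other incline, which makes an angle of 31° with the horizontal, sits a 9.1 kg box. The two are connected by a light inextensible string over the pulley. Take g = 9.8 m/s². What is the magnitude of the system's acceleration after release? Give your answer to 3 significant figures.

2.44 m/s²

Resolve each weight along its own incline: the 12.9 kg mass has component 12.9 × 9.8 × sin 52° = 99.620 N down its slope, and the 9.1 kg mass has 9.1 × 9.8 × sin 31° = 45.931 N down its slope.
The 12.9 kg side's 99.620 N exceeds the other side's 45.931 N, so that mass slides down and the 9.1 kg mass slides up. Taking that direction as positive, Newton's second law for the whole system gives 99.620 − 45.931 = (12.9 + 9.1) a, so a = 53.689 / 22 = 2.4404 m/s².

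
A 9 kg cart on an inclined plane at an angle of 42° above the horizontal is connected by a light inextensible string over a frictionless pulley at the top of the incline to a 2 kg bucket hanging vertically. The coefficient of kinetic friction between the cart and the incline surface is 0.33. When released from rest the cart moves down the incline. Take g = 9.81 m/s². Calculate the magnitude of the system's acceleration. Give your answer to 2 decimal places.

1.62 m/s²

For the cart on the incline: the weight component along the slope is m₁g sin 42° = 9 × 9.81 × 0.6691 = 59.075 N and the normal force is N = m₁g cos 42° = 65.612 N.
Kinetic friction opposes the cart's motion down the incline: f = μN = 0.33 × 65.612 = 21.652 N acting up the slope.
Newton's second law for the cart (down-slope positive): 59.075 − 21.652 − T = 9 a. For the hanging bucket (upward positive): T − 2 × 9.81 = 2 a.
Adding the two equations eliminates T: 17.803 = 11 a, so a = 1.6185 m/s².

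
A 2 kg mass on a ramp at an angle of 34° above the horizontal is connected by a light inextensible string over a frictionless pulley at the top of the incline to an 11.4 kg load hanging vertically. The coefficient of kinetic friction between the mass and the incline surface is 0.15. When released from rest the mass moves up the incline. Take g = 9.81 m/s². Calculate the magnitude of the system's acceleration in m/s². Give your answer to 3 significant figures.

7.34 m/s²

For the mass on the incline: the weight component along the slope is m₁g sin 34° = 2 × 9.81 × 0.5592 = 10.972 N and the normal force is N = m₁g cos 34° = 16.266 N.
Kinetic friction opposes the mass's motion up the incline: f = μN = 0.15 × 16.266 = 2.440 N acting down the slope.
Newton's second law for the mass (up-slope positive): T − 10.972 − 2.440 = 2 a. For the hanging load (downward positive): 11.4 × 9.81 − T = 11.4 a.
Adding the two equations eliminates T: 98.422 = 13.4 a, so a = 7.3449 m/s².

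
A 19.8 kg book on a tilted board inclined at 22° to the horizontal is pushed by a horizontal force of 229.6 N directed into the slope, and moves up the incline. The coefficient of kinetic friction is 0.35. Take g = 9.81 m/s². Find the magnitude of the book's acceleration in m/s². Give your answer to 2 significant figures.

The horizontal push has components F cos 22° = 229.6 × 0.9272 = 212.885 N up the incline and F sin 22° = 229.6 × 0.3746 = 86.008 N pressing into the surface.
The normal force is therefore N = mg cos 22° + F sin 22° = 180.097 + 86.008 = 266.105 N, and kinetic friction down the slope is μN = 0.35 × 266.105 = 93.137 N.
Along the incline: F cos 22° − mg sin 22° − μN = ma, so 212.885 − 72.762 − 93.137 = 19.8 a, giving a = 2.3730 m/s².

2.4 m/s²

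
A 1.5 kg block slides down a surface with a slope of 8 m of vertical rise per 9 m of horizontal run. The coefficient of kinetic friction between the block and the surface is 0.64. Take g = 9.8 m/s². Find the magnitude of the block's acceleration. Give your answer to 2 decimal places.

1.82 m/s²

Resolving the weight along the incline: the component pulling the block down the slope is mg sin 41.63° = 1.5 × 9.8 × 0.6644 = 9.767 N, and the normal force is N = mg cos 41.63° = 1.5 × 9.8 × 0.7474 = 10.987 N.
Kinetic friction acts up the slope with magnitude f = μN = 0.64 × 10.987 = 7.032 N.
Net force along the incline is 9.767 − 7.032 = 2.735 N, so a = 2.735 / 1.5 = 1.8233 m/s².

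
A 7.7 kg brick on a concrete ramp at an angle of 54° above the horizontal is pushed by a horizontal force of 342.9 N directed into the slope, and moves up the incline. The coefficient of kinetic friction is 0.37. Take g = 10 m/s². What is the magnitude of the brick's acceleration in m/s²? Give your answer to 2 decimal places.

2.58 m/s²

The horizontal push has components F cos 54° = 342.9 × 0.5878 = 201.557 N up the incline and F sin 54° = 342.9 × 0.8090 = 277.406 N pressing into the surface.
The normal force is therefore N = mg cos 54° + F sin 54° = 45.261 + 277.406 = 322.667 N, and kinetic friction down the slope is μN = 0.37 × 322.667 = 119.387 N.
Along the incline: F cos 54° − mg sin 54° − μN = ma, so 201.557 − 62.293 − 119.387 = 7.7 a, giving a = 2.5814 m/s².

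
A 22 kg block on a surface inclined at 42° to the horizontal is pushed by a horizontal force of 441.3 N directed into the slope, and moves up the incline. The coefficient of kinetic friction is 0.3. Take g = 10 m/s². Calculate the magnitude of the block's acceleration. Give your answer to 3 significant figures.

The horizontal push has components F cos 42° = 441.3 × 0.7431 = 327.930 N up the incline and F sin 42° = 441.3 × 0.6691 = 295.274 N pressing into the surface.
The normal force is therefore N = mg cos 42° + F sin 42° = 163.482 + 295.274 = 458.756 N, and kinetic friction down the slope is μN = 0.3 × 458.756 = 137.627 N.
Along the incline: F cos 42° − mg sin 42° − μN = ma, so 327.930 − 147.202 − 137.627 = 22 a, giving a = 1.9591 m/s².

1.96 m/s²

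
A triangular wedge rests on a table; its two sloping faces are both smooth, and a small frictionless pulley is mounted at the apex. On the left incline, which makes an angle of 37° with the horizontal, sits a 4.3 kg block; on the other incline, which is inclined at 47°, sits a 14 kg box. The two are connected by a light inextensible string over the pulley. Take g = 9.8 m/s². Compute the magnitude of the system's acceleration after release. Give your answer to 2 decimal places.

Resolve each weight along its own incline: the 4.3 kg mass has component 4.3 × 9.8 × sin 37° = 25.360 N down its slope, and the 14 kg mass has 14 × 9.8 × sin 47° = 100.342 N down its slope.
The 14 kg side's 100.342 N exceeds the other side's 25.360 N, so that mass slides down and the 4.3 kg mass slides up. Taking that direction as positive, Newton's second law for the whole system gives 100.342 − 25.360 = (4.3 + 14) a, so a = 74.982 / 18.3 = 4.0974 m/s².

4.10 m/s²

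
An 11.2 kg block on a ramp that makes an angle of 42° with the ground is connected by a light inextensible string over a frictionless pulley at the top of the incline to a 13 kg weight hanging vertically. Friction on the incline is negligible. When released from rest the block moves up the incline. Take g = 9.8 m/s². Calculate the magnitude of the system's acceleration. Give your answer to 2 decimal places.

2.23 m/s²

For the block on the incline: the weight component along the slope is m₁g sin 42° = 11.2 × 9.8 × 0.6691 = 73.440 N and the normal force is N = m₁g cos 42° = 81.568 N.
Newton's second law for the block (up-slope positive): T − 73.440 = 11.2 a. For the hanging weight (downward positive): 13 × 9.8 − T = 13 a.
Adding the two equations eliminates T: 53.960 = 24.2 a, so a = 2.2298 m/s².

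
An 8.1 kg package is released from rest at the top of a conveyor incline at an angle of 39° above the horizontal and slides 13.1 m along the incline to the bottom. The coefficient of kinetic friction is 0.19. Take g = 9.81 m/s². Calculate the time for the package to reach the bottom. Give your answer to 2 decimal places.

2.35 s

The weight component along the incline is mg sin 39° = 50.006 N and the normal force is N = mg cos 39° = 61.753 N.
Friction up the slope is f = μN = 0.19 × 61.753 = 11.733 N, so the net downslope force is 50.006 − 11.733 = 38.273 N and a = 38.273 / 8.1 = 4.7251 m/s².
Starting from rest, L = ½at², so t = √(2L/a) = √(2 × 13.1 / 4.7251) = 2.3548 s.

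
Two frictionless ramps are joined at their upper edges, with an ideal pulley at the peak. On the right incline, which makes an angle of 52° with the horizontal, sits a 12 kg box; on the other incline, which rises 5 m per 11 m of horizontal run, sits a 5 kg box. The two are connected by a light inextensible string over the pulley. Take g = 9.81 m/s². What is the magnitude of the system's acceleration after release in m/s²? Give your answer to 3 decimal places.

Resolve each weight along its own incline: the 12 kg mass has component 12 × 9.81 × sin 52° = 92.765 N down its slope, and the 5 kg mass has 5 × 9.81 × sin 24.44° = 20.297 N down its slope.
The 12 kg side's 92.765 N exceeds the other side's 20.297 N, so that mass slides down and the 5 kg mass slides up. Taking that direction as positive, Newton's second law for the whole system gives 92.765 − 20.297 = (12 + 5) a, so a = 72.468 / 17 = 4.2628 m/s².

4.263 m/s²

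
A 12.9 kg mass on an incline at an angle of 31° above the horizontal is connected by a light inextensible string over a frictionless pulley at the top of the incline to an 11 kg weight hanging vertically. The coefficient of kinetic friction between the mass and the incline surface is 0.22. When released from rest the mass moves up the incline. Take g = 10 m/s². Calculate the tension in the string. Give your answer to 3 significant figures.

For the mass on the incline: the weight component along the slope is m₁g sin 31° = 12.9 × 10 × 0.5150 = 66.435 N and the normal force is N = m₁g cos 31° = 110.575 N.
Kinetic friction opposes the mass's motion up the incline: f = μN = 0.22 × 110.575 = 24.326 N acting down the slope.
Newton's second law for the mass (up-slope positive): T − 66.435 − 24.326 = 12.9 a. For the hanging weight (downward positive): 11 × 10 − T = 11 a.
Adding the two equations eliminates T: 19.239 = 23.9 a, so a = 0.8050 m/s².
Then from the hanging weight's equation, T = 11 × (10 − 0.8050) = 101.145 N.

101 N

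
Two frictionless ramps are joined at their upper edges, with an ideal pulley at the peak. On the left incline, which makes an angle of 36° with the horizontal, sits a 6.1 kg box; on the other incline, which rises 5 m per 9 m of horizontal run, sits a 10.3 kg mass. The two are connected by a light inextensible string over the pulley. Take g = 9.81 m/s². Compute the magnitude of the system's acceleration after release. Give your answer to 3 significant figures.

0.847 m/s²

Resolve each weight along its own incline: the 6.1 kg mass has component 6.1 × 9.81 × sin 36° = 35.174 N down its slope, and the 10.3 kg mass has 10.3 × 9.81 × sin 29.05° = 49.071 N down its slope.
The 10.3 kg side's 49.071 N exceeds the other side's 35.174 N, so that mass slides down and the 6.1 kg mass slides up. Taking that direction as positive, Newton's second law for the whole system gives 49.071 − 35.174 = (6.1 + 10.3) a, so a = 13.897 / 16.4 = 0.8474 m/s².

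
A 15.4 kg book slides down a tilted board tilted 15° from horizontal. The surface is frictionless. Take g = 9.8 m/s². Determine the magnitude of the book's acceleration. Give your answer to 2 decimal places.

2.54 m/s²

Resolving the weight along the incline: the component pulling the book down the slope is mg sin 15° = 15.4 × 9.8 × 0.2588 = 39.058 N, and the normal force is N = mg cos 15° = 15.4 × 9.8 × 0.9659 = 145.774 N.
With no friction the net force along the incline is 39.058 N, so a = g sin 15° = 39.058 / 15.4 = 2.5362 m/s².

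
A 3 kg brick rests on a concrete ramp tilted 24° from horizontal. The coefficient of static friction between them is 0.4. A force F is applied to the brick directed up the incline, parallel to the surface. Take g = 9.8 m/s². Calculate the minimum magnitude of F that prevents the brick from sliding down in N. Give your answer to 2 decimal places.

The normal force is N = mg cos 24° = 26.858 N. With F at its minimum the brick is on the verge of sliding down, so static friction is at its maximum μ_s N = 0.4 × 26.858 = 10.743 N and acts up the slope.
Equilibrium along the incline: F + μ_s N = mg sin 24°, so F = 11.958 − 10.743 = 1.215 N.

1.21 N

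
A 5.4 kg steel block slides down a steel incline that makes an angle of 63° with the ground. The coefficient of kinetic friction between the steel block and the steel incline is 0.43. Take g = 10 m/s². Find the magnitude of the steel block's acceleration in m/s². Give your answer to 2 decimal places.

Resolving the weight along the incline: the component pulling the steel block down the slope is mg sin 63° = 5.4 × 10 × 0.8910 = 48.114 N, and the normal force is N = mg cos 63° = 5.4 × 10 × 0.4540 = 24.516 N.
Kinetic friction acts up the slope with magnitude f = μN = 0.43 × 24.516 = 10.542 N.
Net force along the incline is 48.114 − 10.542 = 37.572 N, so a = 37.572 / 5.4 = 6.9578 m/s².

6.96 m/s²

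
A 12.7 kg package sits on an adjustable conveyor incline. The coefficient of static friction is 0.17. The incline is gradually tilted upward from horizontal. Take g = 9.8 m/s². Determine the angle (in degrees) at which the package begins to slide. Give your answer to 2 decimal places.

At the threshold of sliding, static friction is at its maximum μ_s N and exactly balances the weight component along the incline: mg sin θ = μ_s mg cos θ.
Hence tan θ = μ_s = 0.17, so θ = arctan(0.17) = 9.6480°.

9.65°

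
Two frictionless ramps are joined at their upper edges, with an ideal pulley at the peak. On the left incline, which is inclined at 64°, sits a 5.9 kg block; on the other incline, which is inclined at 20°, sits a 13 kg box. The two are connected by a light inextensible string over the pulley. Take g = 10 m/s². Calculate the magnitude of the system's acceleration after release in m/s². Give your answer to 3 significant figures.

0.453 m/s²

Resolve each weight along its own incline: the 5.9 kg mass has component 5.9 × 10 × sin 64° = 53.029 N down its slope, and the 13 kg mass has 13 × 10 × sin 20° = 44.463 N down its slope.
The 5.9 kg side's 53.029 N exceeds the other side's 44.463 N, so that mass slides down and the 13 kg mass slides up. Taking that direction as positive, Newton's second law for the whole system gives 53.029 − 44.463 = (5.9 + 13) a, so a = 8.566 / 18.9 = 0.4532 m/s².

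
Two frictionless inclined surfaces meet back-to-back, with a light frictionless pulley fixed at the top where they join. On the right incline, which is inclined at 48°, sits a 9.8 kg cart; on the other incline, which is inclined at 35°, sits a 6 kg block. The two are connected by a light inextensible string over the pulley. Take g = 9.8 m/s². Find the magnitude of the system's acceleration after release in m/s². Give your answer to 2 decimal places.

Resolve each weight along its own incline: the 9.8 kg mass has component 9.8 × 9.8 × sin 48° = 71.372 N down its slope, and the 6 kg mass has 6 × 9.8 × sin 35° = 33.726 N down its slope.
The 9.8 kg side's 71.372 N exceeds the other side's 33.726 N, so that mass slides down and the 6 kg mass slides up. Taking that direction as positive, Newton's second law for the whole system gives 71.372 − 33.726 = (9.8 + 6) a, so a = 37.646 / 15.8 = 2.3827 m/s².

2.38 m/s²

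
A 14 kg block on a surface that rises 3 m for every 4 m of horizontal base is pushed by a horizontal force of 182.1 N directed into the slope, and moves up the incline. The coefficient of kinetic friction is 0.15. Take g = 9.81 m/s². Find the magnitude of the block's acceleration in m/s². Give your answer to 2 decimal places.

The horizontal push has components F cos 36.87° = 182.1 × 0.8000 = 145.680 N up the incline and F sin 36.87° = 182.1 × 0.6000 = 109.260 N pressing into the surface.
The normal force is therefore N = mg cos 36.87° + F sin 36.87° = 109.872 + 109.260 = 219.132 N, and kinetic friction down the slope is μN = 0.15 × 219.132 = 32.870 N.
Along the incline: F cos 36.87° − mg sin 36.87° − μN = ma, so 145.680 − 82.404 − 32.870 = 14 a, giving a = 2.1719 m/s².

2.17 m/s²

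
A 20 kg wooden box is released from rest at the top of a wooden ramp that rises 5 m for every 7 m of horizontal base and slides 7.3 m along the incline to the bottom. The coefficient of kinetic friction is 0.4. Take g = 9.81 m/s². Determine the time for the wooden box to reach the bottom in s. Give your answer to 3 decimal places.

The weight component along the incline is mg sin 35.54° = 114.039 N and the normal force is N = mg cos 35.54° = 159.655 N.
Friction up the slope is f = μN = 0.4 × 159.655 = 63.862 N, so the net downslope force is 114.039 − 63.862 = 50.177 N and a = 50.177 / 20 = 2.5088 m/s².
Starting from rest, L = ½at², so t = √(2L/a) = √(2 × 7.3 / 2.5088) = 2.4124 s.

2.412 s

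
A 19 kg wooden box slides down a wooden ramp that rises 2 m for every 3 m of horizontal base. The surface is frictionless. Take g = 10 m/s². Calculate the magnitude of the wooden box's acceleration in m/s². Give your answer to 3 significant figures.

5.55 m/s²

Resolving the weight along the incline: the component pulling the wooden box down the slope is mg sin 33.69° = 19 × 10 × 0.5547 = 105.393 N, and the normal force is N = mg cos 33.69° = 19 × 10 × 0.8321 = 158.099 N.
With no friction the net force along the incline is 105.393 N, so a = g sin 33.69° = 105.393 / 19 = 5.5470 m/s².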